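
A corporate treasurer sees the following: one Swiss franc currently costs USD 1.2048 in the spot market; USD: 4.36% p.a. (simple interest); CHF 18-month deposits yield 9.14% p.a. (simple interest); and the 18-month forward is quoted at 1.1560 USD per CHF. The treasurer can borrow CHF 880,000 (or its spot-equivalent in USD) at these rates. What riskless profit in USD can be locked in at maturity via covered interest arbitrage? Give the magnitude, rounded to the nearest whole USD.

T = 18/12 years.
Keep in CHF, deliver into the forward: 880,000·1.137100·1.1560 = USD 1,156,749.09.
Swap to USD now, deposit: 880,000·1.2048·1.065400 = USD 1,129,562.65.
The quoted forward overvalues CHF, so borrow USD, buy CHF at spot, deposit the CHF at 9.14%, and sell the proceeds forward at 1.1560.
Arbitrage profit = |1,156,749.09 − 1,129,562.65| = USD 27,186.

USD 27,186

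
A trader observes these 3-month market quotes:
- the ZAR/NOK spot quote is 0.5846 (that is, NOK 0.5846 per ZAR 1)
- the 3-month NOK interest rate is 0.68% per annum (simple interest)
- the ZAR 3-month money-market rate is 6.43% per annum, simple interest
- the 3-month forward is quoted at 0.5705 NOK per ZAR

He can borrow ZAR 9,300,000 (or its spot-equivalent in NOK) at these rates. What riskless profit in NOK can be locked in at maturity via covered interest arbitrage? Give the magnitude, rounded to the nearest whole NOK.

NOK 55,084

T = 3/12 years.
Keep in ZAR, deliver into the forward: 9,300,000·1.016075·0.5705 = NOK 5,390,938.32.
Swap to NOK now, deposit: 9,300,000·0.5846·1.001700 = NOK 5,446,022.53.
The quoted forward undervalues ZAR, so borrow ZAR, convert to NOK at spot, deposit the NOK at 0.68%, and buy ZAR forward at 0.5705 to cover the loan.
The gap between the two covered legs is NOK 55,084.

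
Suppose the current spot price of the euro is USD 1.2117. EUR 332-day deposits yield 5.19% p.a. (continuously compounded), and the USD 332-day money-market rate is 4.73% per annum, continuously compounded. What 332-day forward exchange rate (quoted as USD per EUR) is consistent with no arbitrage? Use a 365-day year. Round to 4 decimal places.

1.2066

T = 332/365 years.
USD growth factor: e^(0.0473×332/365) = 1.0439625.
EUR accumulates by e^(0.0519×332/365) = 1.0483397.
CIP: F = S · (grow USD)/(grow EUR) = 1.2117 × 1.0439625/1.0483397 = 1.206641 USD per EUR.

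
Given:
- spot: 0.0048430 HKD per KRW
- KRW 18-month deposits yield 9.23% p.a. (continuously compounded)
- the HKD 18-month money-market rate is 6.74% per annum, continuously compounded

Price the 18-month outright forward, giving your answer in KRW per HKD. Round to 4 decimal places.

214.3416

T = 18/12 years.
Growth of 1 HKD over T: e^(0.0674×18/12) = 1.106387275.
Growth of 1 KRW over T: e^(0.0923×18/12) = 1.148492256.
So F = 0.004843 × 1.106387275 / 1.148492256 = 0.00466545033 (HKD/KRW).
Quoted the other way: 1/0.00466545033 = 214.3416 KRW per HKD.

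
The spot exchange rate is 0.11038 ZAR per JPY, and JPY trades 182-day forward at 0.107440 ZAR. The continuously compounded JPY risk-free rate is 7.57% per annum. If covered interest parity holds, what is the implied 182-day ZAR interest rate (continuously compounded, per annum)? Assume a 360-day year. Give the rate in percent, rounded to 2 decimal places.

2.23%

T = 182/360 years.
CIP gives F = S · g_ZAR/g_JPY, so g_ZAR/g_JPY = 0.10744/0.11038 = 0.9733647.
JPY growth factor: e^(0.0757×182/360) = 1.0390123.
So the ZAR growth factor = 1.0113379.
r = ln(1.0113379)/(182/360) = 0.022300 → 2.23%.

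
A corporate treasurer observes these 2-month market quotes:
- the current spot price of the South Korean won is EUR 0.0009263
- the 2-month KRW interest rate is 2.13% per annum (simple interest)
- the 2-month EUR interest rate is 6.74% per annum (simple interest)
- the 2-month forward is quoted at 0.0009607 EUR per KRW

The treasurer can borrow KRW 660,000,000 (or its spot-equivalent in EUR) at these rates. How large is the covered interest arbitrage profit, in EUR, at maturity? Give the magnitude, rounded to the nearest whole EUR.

EUR 18,087

T = 2/12 years.
Invest the KRW and cover forward: 660,000,000 × 1.003550 × 0.0009607 = EUR 636,312.92.
Convert at spot and invest in EUR: 660,000,000 × 0.0009263 × 1.01123333 = EUR 618,225.59.
The quoted forward overvalues KRW, so borrow EUR, buy KRW at spot, deposit the KRW at 2.13%, and sell the proceeds forward at 0.0009607.
Profit = 636,312.92 − 618,225.59 = EUR 18,087.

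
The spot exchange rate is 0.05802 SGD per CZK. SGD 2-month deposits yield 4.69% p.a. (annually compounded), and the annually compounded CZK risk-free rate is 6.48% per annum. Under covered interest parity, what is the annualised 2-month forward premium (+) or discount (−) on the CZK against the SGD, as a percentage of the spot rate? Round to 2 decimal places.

-1.69%

T = 2/12 years.
CIP forward (SGD per CZK) = 0.05802 × 1.0076682/1.0105194 = 0.05785630.
Annualised premium = (F − S)/S × (1/T) = (0.05785630 − 0.05802)/0.05802 ÷ (2/12) = -1.69%.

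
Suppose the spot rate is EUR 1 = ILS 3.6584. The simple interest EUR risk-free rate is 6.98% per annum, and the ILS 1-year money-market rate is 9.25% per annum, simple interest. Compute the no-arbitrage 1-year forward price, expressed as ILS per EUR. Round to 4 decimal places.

3.7360

T = 1 year.
Growth of 1 ILS over T: 1 + 0.0925×1 = 1.092500.
EUR accumulates by 1 + 0.0698×1 = 1.069800.
Forward (ILS per EUR) = 3.6584 × 1.092500 / 1.069800 = 3.736027.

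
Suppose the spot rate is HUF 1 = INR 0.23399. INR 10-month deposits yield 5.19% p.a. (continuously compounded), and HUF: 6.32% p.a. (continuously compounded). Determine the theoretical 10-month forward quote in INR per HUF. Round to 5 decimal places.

T = 10/12 years.
Growth of 1 INR over T: e^(0.0519×10/12) = 1.0441989.
Growth of 1 HUF over T: e^(0.0632×10/12) = 1.0540782.
Forward (INR per HUF) = 0.23399 × 1.0441989 / 1.0540782 = 0.2317969.

0.23180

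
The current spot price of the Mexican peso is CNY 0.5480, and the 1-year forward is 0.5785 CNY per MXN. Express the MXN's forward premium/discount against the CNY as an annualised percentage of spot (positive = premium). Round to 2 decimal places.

T = 1 year.
MXN trades forward at +5.56569% vs spot over the period.
Per annum: 0.0556569 / 1 = 0.055657 = 5.57%.

+5.57%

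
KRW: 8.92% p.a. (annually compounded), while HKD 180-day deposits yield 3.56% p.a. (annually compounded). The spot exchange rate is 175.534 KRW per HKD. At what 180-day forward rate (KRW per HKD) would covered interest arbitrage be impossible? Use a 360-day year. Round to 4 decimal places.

T = 180/360 years.
KRW accumulates by (1 + 0.0892)^(180/360) = 1.04364745.
Growth of 1 HKD over T: (1 + 0.0356)^(180/360) = 1.017644339.
CIP: F = S · (grow KRW)/(grow HKD) = 175.534 × 1.04364745/1.017644339 = 180.019290 KRW per HKD.

180.0193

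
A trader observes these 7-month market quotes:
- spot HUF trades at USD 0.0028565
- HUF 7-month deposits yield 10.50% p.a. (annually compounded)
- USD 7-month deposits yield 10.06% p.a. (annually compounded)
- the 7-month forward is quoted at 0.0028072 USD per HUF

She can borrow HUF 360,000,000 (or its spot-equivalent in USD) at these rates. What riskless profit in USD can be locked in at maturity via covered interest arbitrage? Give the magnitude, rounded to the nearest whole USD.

USD 16,278

T = 7/12 years.
Route A — deposit HUF, sell forward: 360,000,000 × 1.059972657 × 0.0028072 = USD 1,071,199.89.
Route B — convert at spot, deposit USD: 360,000,000 × 0.0028565 × 1.057508532 = USD 1,087,478.32.
The quoted forward undervalues HUF, so borrow HUF, convert to USD at spot, deposit the USD at 10.06%, and buy HUF forward at 0.0028072 to cover the loan.
Arbitrage profit = |1,071,199.89 − 1,087,478.32| = USD 16,278.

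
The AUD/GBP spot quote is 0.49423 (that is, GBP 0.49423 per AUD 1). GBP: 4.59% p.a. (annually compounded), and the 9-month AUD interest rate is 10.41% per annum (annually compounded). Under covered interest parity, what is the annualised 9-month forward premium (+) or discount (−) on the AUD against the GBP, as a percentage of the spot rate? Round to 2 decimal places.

T = 9/12 years.
CIP forward (GBP per AUD) = 0.49423 × 1.0342312/1.0771007 = 0.47455924.
Annualised premium = (F − S)/S × (1/T) = (0.47455924 − 0.49423)/0.49423 ÷ (9/12) = -5.31%.

-5.31%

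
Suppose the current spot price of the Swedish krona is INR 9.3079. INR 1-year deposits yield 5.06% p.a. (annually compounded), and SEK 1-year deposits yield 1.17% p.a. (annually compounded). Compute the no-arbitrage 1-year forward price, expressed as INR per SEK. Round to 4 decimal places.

9.6658

T = 1 year.
INR growth factor: (1 + 0.0506)^1 = 1.050600.
Growth of 1 SEK over T: (1 + 0.0117)^1 = 1.011700.
Forward (INR per SEK) = 9.3079 × 1.050600 / 1.011700 = 9.665790.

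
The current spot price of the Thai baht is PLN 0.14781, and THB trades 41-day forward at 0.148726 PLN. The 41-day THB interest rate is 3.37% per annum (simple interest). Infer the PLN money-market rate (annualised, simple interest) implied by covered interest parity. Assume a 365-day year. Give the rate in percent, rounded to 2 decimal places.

T = 41/365 years.
F/S = 0.148726/0.14781 = 1.0061971 = (growth of PLN) / (growth of THB).
The THB side grows by 1 + 0.0337×41/365 = 1.0037855.
Hence g_PLN = 1.0100061.
(1.0100061 − 1)/T = 0.089079, i.e. 8.91%.

8.91%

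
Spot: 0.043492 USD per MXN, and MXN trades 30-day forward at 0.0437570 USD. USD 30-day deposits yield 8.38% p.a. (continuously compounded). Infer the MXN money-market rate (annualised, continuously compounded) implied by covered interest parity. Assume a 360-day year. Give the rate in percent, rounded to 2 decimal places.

T = 30/360 years.
F/S = 0.043757/0.043492 = 1.0060931 = (growth of USD) / (growth of MXN).
USD growth factor: e^(0.0838×30/360) = 1.0070078.
Hence g_MXN = 1.0009092.
Take logs: ln 1.0009092 / (30/360) = 0.010905, so 1.09%.

1.09%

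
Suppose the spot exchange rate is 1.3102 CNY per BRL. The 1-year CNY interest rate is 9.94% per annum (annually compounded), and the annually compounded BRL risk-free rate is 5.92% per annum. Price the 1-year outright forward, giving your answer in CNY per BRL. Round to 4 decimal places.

1.3599

T = 1 year.
CNY accumulates by (1 + 0.0994)^1 = 1.099400.
BRL growth factor: (1 + 0.0592)^1 = 1.059200.
So F = 1.3102 × 1.099400 / 1.059200 = 1.359926 (CNY/BRL).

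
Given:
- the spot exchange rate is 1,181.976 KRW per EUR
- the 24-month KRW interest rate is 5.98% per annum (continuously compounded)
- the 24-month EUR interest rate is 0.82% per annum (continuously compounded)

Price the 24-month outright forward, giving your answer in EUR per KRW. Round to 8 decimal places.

T = 2 years.
KRW growth factor: e^(0.0598×2) = 1.1270459.
EUR growth factor: e^(0.0082×2) = 1.0165352.
CIP: F = S · (grow KRW)/(grow EUR) = 1181.976 × 1.1270459/1.0165352 = 1310.472 KRW per EUR.
Quoted the other way: 1/1310.472 = 0.00076308 EUR per KRW.

0.00076308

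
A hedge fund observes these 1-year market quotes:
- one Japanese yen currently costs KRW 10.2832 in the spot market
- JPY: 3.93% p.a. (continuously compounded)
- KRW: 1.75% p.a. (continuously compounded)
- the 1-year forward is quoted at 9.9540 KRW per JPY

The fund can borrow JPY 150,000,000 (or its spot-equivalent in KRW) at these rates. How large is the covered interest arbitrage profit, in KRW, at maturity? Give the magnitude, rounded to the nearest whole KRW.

T = 1 year.
Route A — deposit JPY, sell forward: 150,000,000 × 1.04008246159 × 9.9540 = KRW 1,552,947,123.40.
Route B — convert at spot, deposit KRW: 150,000,000 × 10.2832 × 1.017654022151 = KRW 1,569,710,976.09.
The quoted forward undervalues JPY, so borrow JPY, convert to KRW at spot, deposit the KRW at 1.75%, and buy JPY forward at 9.9540 to cover the loan.
Profit = 1,569,710,976.09 − 1,552,947,123.40 = KRW 16,763,853.

KRW 16,763,853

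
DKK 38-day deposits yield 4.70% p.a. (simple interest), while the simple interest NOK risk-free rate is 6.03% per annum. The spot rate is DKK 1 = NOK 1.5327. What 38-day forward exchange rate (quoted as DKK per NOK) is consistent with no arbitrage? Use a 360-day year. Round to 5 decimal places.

0.65153

T = 38/360 years.
NOK growth factor: 1 + 0.0603×38/360 = 1.006365.
DKK accumulates by 1 + 0.0470×38/360 = 1.0049611.
Forward (NOK per DKK) = 1.5327 × 1.006365 / 1.0049611 = 1.534841.
Invert for DKK per NOK: 1 / 1.534841 = 0.65153.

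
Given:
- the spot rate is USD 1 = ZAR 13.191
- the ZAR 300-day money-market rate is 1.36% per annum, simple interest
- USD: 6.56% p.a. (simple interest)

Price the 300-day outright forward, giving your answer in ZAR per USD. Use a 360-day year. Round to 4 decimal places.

12.6490

T = 300/360 years.
ZAR accumulates by 1 + 0.0136×300/360 = 1.01133333.
Growth of 1 USD over T: 1 + 0.0656×300/360 = 1.05466667.
So F = 13.191 × 1.01133333 / 1.05466667 = 12.649018 (ZAR/USD).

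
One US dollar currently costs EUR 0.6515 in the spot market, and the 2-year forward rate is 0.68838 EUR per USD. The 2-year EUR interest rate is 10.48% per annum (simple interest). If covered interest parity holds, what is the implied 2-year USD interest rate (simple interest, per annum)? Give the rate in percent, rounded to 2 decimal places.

T = 2 years.
F/S = 0.68838/0.6515 = 1.0566078 = (growth of EUR) / (growth of USD).
EUR growth factor: 1 + 0.1048×2 = 1.209600.
That pins the USD growth at 1.1447956.
(1.1447956 − 1)/T = 0.072398, i.e. 7.24%.

7.24%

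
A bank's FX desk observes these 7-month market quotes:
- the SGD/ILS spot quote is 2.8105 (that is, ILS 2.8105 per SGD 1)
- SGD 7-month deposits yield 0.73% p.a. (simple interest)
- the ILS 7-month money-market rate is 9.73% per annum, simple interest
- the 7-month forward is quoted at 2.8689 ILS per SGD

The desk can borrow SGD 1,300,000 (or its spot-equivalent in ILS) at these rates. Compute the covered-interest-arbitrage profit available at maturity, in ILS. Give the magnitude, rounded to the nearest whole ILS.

T = 7/12 years.
Keep in SGD, deliver into the forward: 1,300,000·1.004258333·2.8689 = ILS 3,745,451.75.
Swap to ILS now, deposit: 1,300,000·2.8105·1.056758333 = ILS 3,861,025.08.
The quoted forward undervalues SGD, so borrow SGD, convert to ILS at spot, deposit the ILS at 9.73%, and buy SGD forward at 2.8689 to cover the loan.
The gap between the two covered legs is ILS 115,573.

ILS 115,573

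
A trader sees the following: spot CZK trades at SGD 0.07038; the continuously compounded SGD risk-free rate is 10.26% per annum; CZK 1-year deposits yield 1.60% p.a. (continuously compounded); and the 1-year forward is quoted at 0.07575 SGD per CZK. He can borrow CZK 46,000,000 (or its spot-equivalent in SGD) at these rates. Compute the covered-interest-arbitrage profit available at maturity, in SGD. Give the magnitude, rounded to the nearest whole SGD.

SGD 46,583

T = 1 year.
Keep in CZK, deliver into the forward: 46,000,000·1.016128685·0.07575 = SGD 3,540,700.40.
Swap to SGD now, deposit: 46,000,000·0.07038·1.108048101 = SGD 3,587,283.57.
The quoted forward undervalues CZK, so borrow CZK, convert to SGD at spot, deposit the SGD at 10.26%, and buy CZK forward at 0.07575 to cover the loan.
The gap between the two covered legs is SGD 46,583.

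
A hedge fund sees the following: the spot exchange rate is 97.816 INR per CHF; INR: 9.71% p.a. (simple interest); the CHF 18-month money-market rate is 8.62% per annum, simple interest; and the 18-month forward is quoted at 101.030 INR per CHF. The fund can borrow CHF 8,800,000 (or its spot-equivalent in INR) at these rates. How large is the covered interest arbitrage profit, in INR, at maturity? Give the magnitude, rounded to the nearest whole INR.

INR 17,866,452

T = 18/12 years.
Keep in CHF, deliver into the forward: 8,800,000·1.129300·101.030 = INR 1,004,019,975.20.
Swap to INR now, deposit: 8,800,000·97.816·1.145650 = INR 986,153,523.52.
The quoted forward overvalues CHF, so borrow INR, buy CHF at spot, deposit the CHF at 8.62%, and sell the proceeds forward at 101.030.
The gap between the two covered legs is INR 17,866,452.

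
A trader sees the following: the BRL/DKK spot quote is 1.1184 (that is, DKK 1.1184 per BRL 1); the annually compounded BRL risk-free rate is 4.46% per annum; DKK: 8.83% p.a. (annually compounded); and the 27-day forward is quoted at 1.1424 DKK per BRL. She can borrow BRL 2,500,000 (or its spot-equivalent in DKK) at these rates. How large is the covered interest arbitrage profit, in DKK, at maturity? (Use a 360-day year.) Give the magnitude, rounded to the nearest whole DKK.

T = 27/360 years.
Invest the BRL and cover forward: 2,500,000 × 1.003277913 × 1.1424 = DKK 2,865,361.72.
Convert at spot and invest in DKK: 2,500,000 × 1.1184 × 1.006366444 = DKK 2,813,800.58.
The quoted forward overvalues BRL, so borrow DKK, buy BRL at spot, deposit the BRL at 4.46%, and sell the proceeds forward at 1.1424.
The gap between the two covered legs is DKK 51,561.

DKK 51,561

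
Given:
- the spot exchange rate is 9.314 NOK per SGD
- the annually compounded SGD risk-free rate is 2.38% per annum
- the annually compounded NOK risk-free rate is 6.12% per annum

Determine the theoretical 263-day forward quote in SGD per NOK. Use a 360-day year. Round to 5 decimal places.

T = 263/360 years.
NOK growth factor: (1 + 0.0612)^(263/360) = 1.0443506.
Growth of 1 SGD over T: (1 + 0.0238)^(263/360) = 1.017332.
CIP: F = S · (grow NOK)/(grow SGD) = 9.314 × 1.0443506/1.017332 = 9.561364 NOK per SGD.
Invert for SGD per NOK: 1 / 9.561364 = 0.10459.

0.10459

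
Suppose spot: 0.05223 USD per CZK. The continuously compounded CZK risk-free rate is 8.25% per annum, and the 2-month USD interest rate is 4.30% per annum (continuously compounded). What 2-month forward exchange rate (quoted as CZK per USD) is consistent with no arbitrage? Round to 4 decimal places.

T = 2/12 years.
USD growth factor: e^(0.0430×2/12) = 1.00719241.
CZK accumulates by e^(0.0825×2/12) = 1.01384497.
So F = 0.05223 × 1.00719241 / 1.01384497 = 0.051887282 (USD/CZK).
Quoted the other way: 1/0.051887282 = 19.2725 CZK per USD.

19.2725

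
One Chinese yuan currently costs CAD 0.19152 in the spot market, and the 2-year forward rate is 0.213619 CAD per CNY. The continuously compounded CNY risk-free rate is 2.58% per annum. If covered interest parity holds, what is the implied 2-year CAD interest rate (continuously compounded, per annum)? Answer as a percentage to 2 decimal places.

8.04%

T = 2 years.
F/S = 0.213619/0.19152 = 1.1153874 = (growth of CAD) / (growth of CNY).
CNY growth factor: e^(0.0258×2) = 1.0529545.
So the CAD growth factor = 1.1744522.
r = ln(1.1744522)/2 = 0.080401 → 8.04%.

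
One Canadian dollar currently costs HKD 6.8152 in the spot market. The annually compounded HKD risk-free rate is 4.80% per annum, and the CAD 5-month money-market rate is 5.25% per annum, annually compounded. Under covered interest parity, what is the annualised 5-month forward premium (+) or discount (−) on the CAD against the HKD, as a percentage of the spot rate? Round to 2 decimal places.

-0.43%

T = 5/12 years.
CIP forward (HKD per CAD) = 6.8152 × 1.0197269/1.021549 = 6.8030440.
Annualised premium = (F − S)/S × (1/T) = (6.8030440 − 6.8152)/6.8152 ÷ (5/12) = -0.43%.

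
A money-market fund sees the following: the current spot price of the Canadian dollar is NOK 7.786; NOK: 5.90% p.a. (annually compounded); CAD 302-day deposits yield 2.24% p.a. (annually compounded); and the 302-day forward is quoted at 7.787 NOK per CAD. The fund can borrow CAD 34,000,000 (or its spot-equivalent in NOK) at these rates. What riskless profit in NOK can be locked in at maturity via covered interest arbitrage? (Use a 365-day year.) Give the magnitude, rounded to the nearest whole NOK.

T = 302/365 years.
Route A — deposit CAD, sell forward: 34,000,000 × 1.01849818013 × 7.787 = NOK 269,655,541.17.
Route B — convert at spot, deposit NOK: 34,000,000 × 7.786 × 1.04857343081 = NOK 277,582,552.90.
The quoted forward undervalues CAD, so borrow CAD, convert to NOK at spot, deposit the NOK at 5.90%, and buy CAD forward at 7.787 to cover the loan.
Arbitrage profit = |269,655,541.17 − 277,582,552.90| = NOK 7,927,012.

NOK 7,927,012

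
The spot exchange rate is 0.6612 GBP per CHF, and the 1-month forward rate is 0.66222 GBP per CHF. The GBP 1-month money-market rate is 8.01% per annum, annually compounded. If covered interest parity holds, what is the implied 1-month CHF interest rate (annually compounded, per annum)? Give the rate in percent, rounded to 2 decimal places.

6.03%

T = 1/12 years.
By CIP, F/S equals the GBP-to-CHF growth ratio: 0.66222/0.6612 = 1.0015426.
GBP growth factor: (1 + 0.0801)^(1/12) = 1.0064418.
So the CHF growth factor = 1.0048917.
Annualise: 1.0048917^(12/1) − 1 = 0.060306 = 6.03%.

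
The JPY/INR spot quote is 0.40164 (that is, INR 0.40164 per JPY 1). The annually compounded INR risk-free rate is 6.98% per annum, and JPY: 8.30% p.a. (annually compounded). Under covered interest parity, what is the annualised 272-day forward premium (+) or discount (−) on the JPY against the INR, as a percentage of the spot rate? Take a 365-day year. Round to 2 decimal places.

T = 272/365 years.
CIP forward (INR per JPY) = 0.40164 × 1.0515658/1.0612197 = 0.39798629.
(F − S)/S ÷ T = (0.39798629 − 0.40164)/0.40164/(272/365) = -0.012207 → -1.22%.

-1.22%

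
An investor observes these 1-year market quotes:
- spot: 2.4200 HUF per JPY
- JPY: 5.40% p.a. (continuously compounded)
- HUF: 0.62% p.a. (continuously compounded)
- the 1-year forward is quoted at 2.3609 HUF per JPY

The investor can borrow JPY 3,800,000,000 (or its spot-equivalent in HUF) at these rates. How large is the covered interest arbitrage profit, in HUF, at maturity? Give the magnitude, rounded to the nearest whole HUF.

T = 1 year.
Keep in JPY, deliver into the forward: 3,800,000,000·1.055484602155·2.3609 = HUF 9,469,195,669.47.
Swap to HUF now, deposit: 3,800,000,000·2.4200·1.006219259783 = HUF 9,253,192,312.96.
The quoted forward overvalues JPY, so borrow HUF, buy JPY at spot, deposit the JPY at 5.40%, and sell the proceeds forward at 2.3609.
Arbitrage profit = |9,469,195,669.47 − 9,253,192,312.96| = HUF 216,003,357.

HUF 216,003,357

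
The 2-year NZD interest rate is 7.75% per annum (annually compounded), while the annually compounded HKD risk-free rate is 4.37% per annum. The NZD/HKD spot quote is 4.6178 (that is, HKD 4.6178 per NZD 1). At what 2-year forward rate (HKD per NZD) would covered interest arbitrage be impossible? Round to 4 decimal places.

4.3326

T = 2 years.
HKD accumulates by (1 + 0.0437)^2 = 1.0893097.
Growth of 1 NZD over T: (1 + 0.0775)^2 = 1.1610062.
So F = 4.6178 × 1.0893097 / 1.1610062 = 4.332633 (HKD/NZD).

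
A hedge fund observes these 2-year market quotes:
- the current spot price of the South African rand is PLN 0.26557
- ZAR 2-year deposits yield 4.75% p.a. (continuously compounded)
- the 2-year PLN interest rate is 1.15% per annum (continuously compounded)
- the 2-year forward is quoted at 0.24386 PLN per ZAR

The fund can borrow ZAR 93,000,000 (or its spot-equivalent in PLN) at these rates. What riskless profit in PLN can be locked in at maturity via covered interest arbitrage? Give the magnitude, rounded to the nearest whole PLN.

PLN 333,506

T = 2 years.
Invest the ZAR and cover forward: 93,000,000 × 1.0996588551 × 0.24386 = PLN 24,939,141.18.
Convert at spot and invest in PLN: 93,000,000 × 0.26557 × 1.0232665395 = PLN 25,272,647.23.
The quoted forward undervalues ZAR, so borrow ZAR, convert to PLN at spot, deposit the PLN at 1.15%, and buy ZAR forward at 0.24386 to cover the loan.
Arbitrage profit = |24,939,141.18 − 25,272,647.23| = PLN 333,506.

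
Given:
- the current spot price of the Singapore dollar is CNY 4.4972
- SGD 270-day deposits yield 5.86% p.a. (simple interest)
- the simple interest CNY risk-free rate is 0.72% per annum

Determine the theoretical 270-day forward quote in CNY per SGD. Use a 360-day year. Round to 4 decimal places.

T = 270/360 years.
Growth of 1 CNY over T: 1 + 0.0072×270/360 = 1.005400.
SGD growth factor: 1 + 0.0586×270/360 = 1.043950.
So F = 4.4972 × 1.005400 / 1.043950 = 4.331132 (CNY/SGD).

4.3311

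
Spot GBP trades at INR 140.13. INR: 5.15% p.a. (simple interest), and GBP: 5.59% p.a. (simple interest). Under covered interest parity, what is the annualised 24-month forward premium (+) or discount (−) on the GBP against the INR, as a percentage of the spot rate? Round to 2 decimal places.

T = 2 years.
F = S · g_INR/g_GBP = 140.13 × 1.103000/1.111800 = 139.02086.
Annualised premium = (F − S)/S × (1/T) = (139.02086 − 140.13)/140.13 ÷ 2 = -0.40%.

-0.40%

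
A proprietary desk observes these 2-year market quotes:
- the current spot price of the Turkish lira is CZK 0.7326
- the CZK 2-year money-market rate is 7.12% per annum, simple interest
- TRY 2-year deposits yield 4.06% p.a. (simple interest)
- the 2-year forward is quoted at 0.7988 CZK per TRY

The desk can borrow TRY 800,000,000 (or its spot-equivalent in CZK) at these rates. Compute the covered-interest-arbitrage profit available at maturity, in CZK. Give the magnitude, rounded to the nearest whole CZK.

CZK 21,392,256

T = 2 years.
Route A — deposit TRY, sell forward: 800,000,000 × 1.081200 × 0.7988 = CZK 690,930,048.00.
Route B — convert at spot, deposit CZK: 800,000,000 × 0.7326 × 1.142400 = CZK 669,537,792.00.
The quoted forward overvalues TRY, so borrow CZK, buy TRY at spot, deposit the TRY at 4.06%, and sell the proceeds forward at 0.7988.
The gap between the two covered legs is CZK 21,392,256.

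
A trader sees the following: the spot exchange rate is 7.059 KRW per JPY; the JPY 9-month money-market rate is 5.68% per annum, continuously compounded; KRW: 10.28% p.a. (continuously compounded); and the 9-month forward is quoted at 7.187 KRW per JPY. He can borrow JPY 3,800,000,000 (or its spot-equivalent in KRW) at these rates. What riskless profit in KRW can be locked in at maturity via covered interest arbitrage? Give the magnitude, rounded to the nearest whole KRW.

T = 9/12 years.
Keep in JPY, deliver into the forward: 3,800,000,000·1.043520403197·7.187 = KRW 28,499,168,323.55.
Swap to KRW now, deposit: 3,800,000,000·7.059·1.080150086001 = KRW 28,974,161,936.91.
The quoted forward undervalues JPY, so borrow JPY, convert to KRW at spot, deposit the KRW at 10.28%, and buy JPY forward at 7.187 to cover the loan.
Arbitrage profit = |28,499,168,323.55 − 28,974,161,936.91| = KRW 474,993,613.

KRW 474,993,613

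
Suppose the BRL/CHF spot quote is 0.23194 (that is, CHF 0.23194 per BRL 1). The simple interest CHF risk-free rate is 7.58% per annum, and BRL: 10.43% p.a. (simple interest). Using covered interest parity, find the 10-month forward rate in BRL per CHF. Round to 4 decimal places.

4.4078

T = 10/12 years.
Growth of 1 CHF over T: 1 + 0.0758×10/12 = 1.0631667.
BRL accumulates by 1 + 0.1043×10/12 = 1.0869167.
So F = 0.23194 × 1.0631667 / 1.0869167 = 0.2268719 (CHF/BRL).
Quoted the other way: 1/0.2268719 = 4.4078 BRL per CHF.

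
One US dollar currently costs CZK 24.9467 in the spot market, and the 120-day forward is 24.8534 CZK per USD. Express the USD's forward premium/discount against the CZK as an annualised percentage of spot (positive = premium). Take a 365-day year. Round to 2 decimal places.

T = 120/365 years.
(F − S)/S = (24.8534 − 24.9467)/24.9467 = -0.0037400.
Per annum: -0.0037400 / (120/365) = -0.011376 = -1.14%.

-1.14%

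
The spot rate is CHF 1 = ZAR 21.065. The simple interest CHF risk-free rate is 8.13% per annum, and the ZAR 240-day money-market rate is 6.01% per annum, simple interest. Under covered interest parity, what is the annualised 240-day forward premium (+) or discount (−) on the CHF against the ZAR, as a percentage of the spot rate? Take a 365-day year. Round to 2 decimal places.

-2.01%

T = 240/365 years.
No-arbitrage forward: 21.065 × 1.0395178 / 1.0534575 = 20.786261 ZAR/CHF.
(F − S)/S ÷ T = (20.786261 − 21.065)/21.065/(240/365) = -0.020124 → -2.01%.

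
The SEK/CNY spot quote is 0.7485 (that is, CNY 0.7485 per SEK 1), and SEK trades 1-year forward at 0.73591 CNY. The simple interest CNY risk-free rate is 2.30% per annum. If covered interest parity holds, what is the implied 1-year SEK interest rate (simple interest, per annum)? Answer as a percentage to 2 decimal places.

T = 1 year.
By CIP, F/S equals the CNY-to-SEK growth ratio: 0.73591/0.7485 = 0.9831797.
The CNY side grows by 1 + 0.0230×1 = 1.023000.
That pins the SEK growth at 1.0405015.
(1.0405015 − 1)/T = 0.040501, i.e. 4.05%.

4.05%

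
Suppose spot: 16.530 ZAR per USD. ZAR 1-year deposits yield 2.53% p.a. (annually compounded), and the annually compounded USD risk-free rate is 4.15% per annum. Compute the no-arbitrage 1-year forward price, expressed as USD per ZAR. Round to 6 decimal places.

T = 1 year.
ZAR accumulates by (1 + 0.0253)^1 = 1.025300.
USD accumulates by (1 + 0.0415)^1 = 1.041500.
So F = 16.53 × 1.025300 / 1.041500 = 16.27288 (ZAR/USD).
Quoted the other way: 1/16.27288 = 0.061452 USD per ZAR.

0.061452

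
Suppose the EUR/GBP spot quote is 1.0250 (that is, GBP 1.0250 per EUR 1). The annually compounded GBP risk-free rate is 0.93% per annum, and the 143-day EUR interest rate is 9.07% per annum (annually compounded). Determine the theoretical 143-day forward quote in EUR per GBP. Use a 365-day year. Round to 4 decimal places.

T = 143/365 years.
Growth of 1 GBP over T: (1 + 0.0093)^(143/365) = 1.0036333.
Growth of 1 EUR over T: (1 + 0.0907)^(143/365) = 1.0345994.
Forward (GBP per EUR) = 1.025 × 1.0036333 / 1.0345994 = 0.9943212.
Quoted the other way: 1/0.9943212 = 1.0057 EUR per GBP.

1.0057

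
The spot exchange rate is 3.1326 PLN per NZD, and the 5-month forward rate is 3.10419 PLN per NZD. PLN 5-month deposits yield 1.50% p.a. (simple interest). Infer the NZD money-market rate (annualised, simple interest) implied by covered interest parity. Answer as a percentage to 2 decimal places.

T = 5/12 years.
By CIP, F/S equals the PLN-to-NZD growth ratio: 3.10419/3.1326 = 0.9909309.
The PLN side grows by 1 + 0.0150×5/12 = 1.006250.
So the NZD growth factor = 1.0154593.
(1.0154593 − 1)/T = 0.037102, i.e. 3.71%.

3.71%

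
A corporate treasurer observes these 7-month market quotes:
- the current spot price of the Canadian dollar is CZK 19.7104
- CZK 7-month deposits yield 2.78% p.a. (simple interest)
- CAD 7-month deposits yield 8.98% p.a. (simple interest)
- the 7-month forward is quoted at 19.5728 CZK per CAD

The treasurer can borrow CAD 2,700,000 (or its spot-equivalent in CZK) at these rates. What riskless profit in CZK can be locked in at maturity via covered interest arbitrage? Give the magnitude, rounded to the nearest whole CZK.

CZK 1,533,739

T = 7/12 years.
Keep in CAD, deliver into the forward: 2,700,000·1.0523833333·19.5728 = CZK 55,614,838.97.
Swap to CZK now, deposit: 2,700,000·19.7104·1.0162166667 = CZK 54,081,099.87.
The quoted forward overvalues CAD, so borrow CZK, buy CAD at spot, deposit the CAD at 8.98%, and sell the proceeds forward at 19.5728.
Profit = 55,614,838.97 − 54,081,099.87 = CZK 1,533,739.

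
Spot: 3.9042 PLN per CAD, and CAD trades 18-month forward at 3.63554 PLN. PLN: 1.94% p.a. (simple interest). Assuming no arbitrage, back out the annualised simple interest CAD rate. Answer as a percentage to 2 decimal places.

7.01%

T = 18/12 years.
F/S = 3.63554/3.9042 = 0.9311869 = (growth of PLN) / (growth of CAD).
PLN growth factor: 1 + 0.0194×18/12 = 1.029100.
That pins the CAD growth at 1.1051487.
(1.1051487 − 1)/T = 0.070099, i.e. 7.01%.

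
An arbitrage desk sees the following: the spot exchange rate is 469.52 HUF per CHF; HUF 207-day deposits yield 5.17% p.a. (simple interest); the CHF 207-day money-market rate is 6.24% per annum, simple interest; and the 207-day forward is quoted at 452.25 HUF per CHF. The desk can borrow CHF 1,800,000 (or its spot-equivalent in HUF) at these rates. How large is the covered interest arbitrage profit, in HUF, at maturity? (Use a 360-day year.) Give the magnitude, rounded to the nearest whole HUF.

HUF 27,001,666

T = 207/360 years.
Invest the CHF and cover forward: 1,800,000 × 1.035880 × 452.25 = HUF 843,258,114.00.
Convert at spot and invest in HUF: 1,800,000 × 469.52 × 1.0297275 = HUF 870,259,780.44.
The quoted forward undervalues CHF, so borrow CHF, convert to HUF at spot, deposit the HUF at 5.17%, and buy CHF forward at 452.25 to cover the loan.
The gap between the two covered legs is HUF 27,001,666.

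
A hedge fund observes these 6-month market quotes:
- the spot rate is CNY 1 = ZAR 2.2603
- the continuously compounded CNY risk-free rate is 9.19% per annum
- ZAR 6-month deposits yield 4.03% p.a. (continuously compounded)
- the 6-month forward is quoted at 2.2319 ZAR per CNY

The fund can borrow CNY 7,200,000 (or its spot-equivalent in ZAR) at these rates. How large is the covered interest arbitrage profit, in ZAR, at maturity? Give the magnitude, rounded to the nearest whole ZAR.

T = 6/12 years.
Invest the CNY and cover forward: 7,200,000 × 1.0470220585 × 2.2319 = ZAR 16,825,309.43.
Convert at spot and invest in ZAR: 7,200,000 × 2.2603 × 1.0203543817 = ZAR 16,605,410.46.
The quoted forward overvalues CNY, so borrow ZAR, buy CNY at spot, deposit the CNY at 9.19%, and sell the proceeds forward at 2.2319.
Arbitrage profit = |16,825,309.43 − 16,605,410.46| = ZAR 219,899.

ZAR 219,899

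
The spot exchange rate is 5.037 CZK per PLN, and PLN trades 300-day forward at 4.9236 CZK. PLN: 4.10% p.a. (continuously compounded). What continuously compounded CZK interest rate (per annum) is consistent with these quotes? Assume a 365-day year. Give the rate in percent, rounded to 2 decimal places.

T = 300/365 years.
By CIP, F/S equals the CZK-to-PLN growth ratio: 4.9236/5.037 = 0.9774866.
The PLN side grows by e^(0.0410×300/365) = 1.0342729.
Hence g_CZK = 1.0109879.
r = ln(1.0109879)/(300/365) = 0.013296 → 1.33%.

1.33%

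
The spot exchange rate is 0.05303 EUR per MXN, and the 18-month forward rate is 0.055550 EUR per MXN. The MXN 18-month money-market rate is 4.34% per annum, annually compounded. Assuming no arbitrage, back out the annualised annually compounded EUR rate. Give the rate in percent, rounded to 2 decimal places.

T = 18/12 years.
F/S = 0.05555/0.05303 = 1.0475203 = (growth of EUR) / (growth of MXN).
The MXN side grows by (1 + 0.0434)^(18/12) = 1.0658013.
Hence g_EUR = 1.1164485.
Annualise: 1.1164485^(12/18) − 1 = 0.076199 = 7.62%.

7.62%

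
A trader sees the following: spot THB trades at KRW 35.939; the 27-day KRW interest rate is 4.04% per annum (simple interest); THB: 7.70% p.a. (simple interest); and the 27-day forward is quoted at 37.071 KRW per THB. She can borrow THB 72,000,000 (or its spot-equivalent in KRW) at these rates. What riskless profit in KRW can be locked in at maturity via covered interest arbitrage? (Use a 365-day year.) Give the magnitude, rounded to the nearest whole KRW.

T = 27/365 years.
Route A — deposit THB, sell forward: 72,000,000 × 1.005695890411 × 37.071 = KRW 2,684,314,969.45.
Route B — convert at spot, deposit KRW: 72,000,000 × 35.939 × 1.002988493151 = KRW 2,595,341,048.79.
The quoted forward overvalues THB, so borrow KRW, buy THB at spot, deposit the THB at 7.70%, and sell the proceeds forward at 37.071.
The gap between the two covered legs is KRW 88,973,921.

KRW 88,973,921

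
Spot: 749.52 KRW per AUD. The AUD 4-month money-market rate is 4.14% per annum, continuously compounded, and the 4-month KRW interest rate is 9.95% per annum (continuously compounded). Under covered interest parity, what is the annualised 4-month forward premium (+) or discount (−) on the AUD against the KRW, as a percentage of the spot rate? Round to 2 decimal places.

+5.87%

T = 4/12 years.
CIP forward (KRW per AUD) = 749.52 × 1.0337228/1.0138957 = 764.17714.
(F − S)/S ÷ T = (764.17714 − 749.52)/749.52/(4/12) = 0.058666 → 5.87%.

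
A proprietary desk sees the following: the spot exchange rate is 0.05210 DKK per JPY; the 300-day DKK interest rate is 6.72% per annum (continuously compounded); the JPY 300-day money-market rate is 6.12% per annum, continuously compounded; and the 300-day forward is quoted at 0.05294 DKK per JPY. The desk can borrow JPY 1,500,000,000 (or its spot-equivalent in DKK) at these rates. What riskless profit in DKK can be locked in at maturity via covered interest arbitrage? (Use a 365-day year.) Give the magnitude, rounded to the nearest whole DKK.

T = 300/365 years.
Invest the JPY and cover forward: 1,500,000,000 × 1.0515879655 × 0.05294 = DKK 83,506,600.34.
Convert at spot and invest in DKK: 1,500,000,000 × 0.05210 × 1.056786687 = DKK 82,587,879.59.
The quoted forward overvalues JPY, so borrow DKK, buy JPY at spot, deposit the JPY at 6.12%, and sell the proceeds forward at 0.05294.
Profit = 83,506,600.34 − 82,587,879.59 = DKK 918,721.

DKK 918,721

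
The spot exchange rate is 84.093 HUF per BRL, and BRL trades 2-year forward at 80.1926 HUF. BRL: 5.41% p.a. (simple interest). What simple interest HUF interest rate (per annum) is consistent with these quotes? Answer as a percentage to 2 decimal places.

T = 2 years.
By CIP, F/S equals the HUF-to-BRL growth ratio: 80.1926/84.093 = 0.9536180.
The BRL side grows by 1 + 0.0541×2 = 1.108200.
That pins the HUF growth at 1.0567995.
(1.0567995 − 1)/T = 0.028400, i.e. 2.84%.

2.84%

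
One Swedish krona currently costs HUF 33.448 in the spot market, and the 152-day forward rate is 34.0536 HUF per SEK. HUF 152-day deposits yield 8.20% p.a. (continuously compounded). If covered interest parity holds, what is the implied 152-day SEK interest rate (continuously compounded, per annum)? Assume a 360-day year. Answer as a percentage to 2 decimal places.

T = 152/360 years.
CIP gives F = S · g_HUF/g_SEK, so g_HUF/g_SEK = 34.0536/33.448 = 1.0181057.
The HUF side grows by e^(0.0820×152/360) = 1.0352285.
Hence g_SEK = 1.0168183.
Take logs: ln 1.0168183 / (152/360) = 0.039502, so 3.95%.

3.95%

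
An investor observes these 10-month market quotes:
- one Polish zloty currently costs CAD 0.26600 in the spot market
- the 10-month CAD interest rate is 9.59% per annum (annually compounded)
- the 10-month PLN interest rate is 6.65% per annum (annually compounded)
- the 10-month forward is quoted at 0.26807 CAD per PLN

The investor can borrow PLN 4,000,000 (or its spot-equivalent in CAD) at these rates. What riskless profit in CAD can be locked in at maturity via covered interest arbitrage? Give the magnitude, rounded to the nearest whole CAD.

CAD 16,995

T = 10/12 years.
Invest the PLN and cover forward: 4,000,000 × 1.055117233 × 0.26807 = CAD 1,131,381.11.
Convert at spot and invest in CAD: 4,000,000 × 0.26600 × 1.079300651 = CAD 1,148,375.89.
The quoted forward undervalues PLN, so borrow PLN, convert to CAD at spot, deposit the CAD at 9.59%, and buy PLN forward at 0.26807 to cover the loan.
Profit = 1,148,375.89 − 1,131,381.11 = CAD 16,995.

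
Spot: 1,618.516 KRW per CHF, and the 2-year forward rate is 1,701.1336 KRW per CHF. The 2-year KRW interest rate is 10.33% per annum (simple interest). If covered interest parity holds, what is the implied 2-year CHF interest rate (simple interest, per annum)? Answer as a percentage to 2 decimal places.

T = 2 years.
By CIP, F/S equals the KRW-to-CHF growth ratio: 1701.1336/1618.516 = 1.0510453.
KRW growth factor: 1 + 0.1033×2 = 1.206600.
So the CHF growth factor = 1.148000.
(1.148000 − 1)/T = 0.074000, i.e. 7.40%.

7.40%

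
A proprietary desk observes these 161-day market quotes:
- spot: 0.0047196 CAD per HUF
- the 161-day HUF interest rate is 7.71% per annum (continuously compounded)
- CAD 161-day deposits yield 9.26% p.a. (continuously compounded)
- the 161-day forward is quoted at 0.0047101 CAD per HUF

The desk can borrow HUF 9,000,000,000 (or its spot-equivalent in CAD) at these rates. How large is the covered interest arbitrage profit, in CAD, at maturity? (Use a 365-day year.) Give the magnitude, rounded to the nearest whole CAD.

T = 161/365 years.
Route A — deposit HUF, sell forward: 9,000,000,000 × 1.0345933936 × 0.0047101 = CAD 43,857,345.09.
Route B — convert at spot, deposit CAD: 9,000,000,000 × 0.0047196 × 1.0416911304 = CAD 44,247,289.13.
The quoted forward undervalues HUF, so borrow HUF, convert to CAD at spot, deposit the CAD at 9.26%, and buy HUF forward at 0.0047101 to cover the loan.
Profit = 44,247,289.13 − 43,857,345.09 = CAD 389,944.

CAD 389,944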